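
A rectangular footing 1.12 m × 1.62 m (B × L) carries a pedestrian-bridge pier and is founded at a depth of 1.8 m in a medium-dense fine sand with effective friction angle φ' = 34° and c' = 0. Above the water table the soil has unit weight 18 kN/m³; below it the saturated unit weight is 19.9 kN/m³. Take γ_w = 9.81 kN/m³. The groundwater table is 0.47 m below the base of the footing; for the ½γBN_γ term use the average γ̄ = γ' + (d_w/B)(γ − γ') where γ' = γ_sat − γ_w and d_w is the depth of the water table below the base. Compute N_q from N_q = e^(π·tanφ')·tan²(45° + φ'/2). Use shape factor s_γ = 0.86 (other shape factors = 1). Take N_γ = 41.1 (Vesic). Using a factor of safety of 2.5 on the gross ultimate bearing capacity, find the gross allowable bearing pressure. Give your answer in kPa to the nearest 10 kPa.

q_all ≈ 490 kPa

N_q = e^(π·tan34°)·tan²(62°) = 29.44.
q = γ·D_f = 18 × 1.8 = 32.4 kPa.
γ' = 10.09 kN/m³; averaging over the depth B below the base, γ̄ = γ' + (d_w/B)(γ − γ') = 13.409 kN/m³.
q·N_q = 32.4 × 29.44 = 953.85 kPa
0.5·γ·B·N_γ·s_γ = 0.5 × 13.409 × 1.12 × 41.1 × 0.86 = 265.42 kPa
q_ult = 953.85 + 265.42 = 1219.3 kPa.
q_all = 1219.3 / 2.5 = 487.71 kPa.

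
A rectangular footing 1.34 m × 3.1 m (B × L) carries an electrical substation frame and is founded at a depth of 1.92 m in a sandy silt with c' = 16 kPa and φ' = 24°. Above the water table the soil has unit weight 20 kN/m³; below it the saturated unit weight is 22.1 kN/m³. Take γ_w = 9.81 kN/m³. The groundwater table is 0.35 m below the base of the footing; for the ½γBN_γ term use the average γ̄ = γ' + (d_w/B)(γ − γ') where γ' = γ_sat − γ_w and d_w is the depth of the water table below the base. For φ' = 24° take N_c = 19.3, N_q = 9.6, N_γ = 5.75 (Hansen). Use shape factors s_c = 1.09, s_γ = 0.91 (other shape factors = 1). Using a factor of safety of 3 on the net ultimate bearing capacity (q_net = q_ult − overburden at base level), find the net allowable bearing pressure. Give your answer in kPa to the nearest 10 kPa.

Overburden at base level: q = 20 × 1.92 = 38.4 kPa.
The water table is 0.35 m below the base (< B = 1.34 m), so the ½γBN_γ term uses γ̄ = γ' + (d_w/B)(γ − γ') = 12.29 + (0.35/1.34)(20 − 12.29) = 14.304 kN/m³.
Cohesion term c·N_c·s_c = 16 × 19.3 × 1.09 = 336.59 kPa; surcharge term q·N_q = 38.4 × 9.6 = 368.64 kPa; self-weight term 0.5·γ·B·N_γ·s_γ = 0.5 × 14.304 × 1.34 × 5.75 × 0.91 = 50.146 kPa.
q_ult = 336.59 + 368.64 + 50.146 = 755.38 kPa.
q_net = 755.38 − 38.4 = 716.98 kPa.
q_all(net) = 716.98 / 3 = 238.99 kPa.

q_all(net) ≈ 240 kPa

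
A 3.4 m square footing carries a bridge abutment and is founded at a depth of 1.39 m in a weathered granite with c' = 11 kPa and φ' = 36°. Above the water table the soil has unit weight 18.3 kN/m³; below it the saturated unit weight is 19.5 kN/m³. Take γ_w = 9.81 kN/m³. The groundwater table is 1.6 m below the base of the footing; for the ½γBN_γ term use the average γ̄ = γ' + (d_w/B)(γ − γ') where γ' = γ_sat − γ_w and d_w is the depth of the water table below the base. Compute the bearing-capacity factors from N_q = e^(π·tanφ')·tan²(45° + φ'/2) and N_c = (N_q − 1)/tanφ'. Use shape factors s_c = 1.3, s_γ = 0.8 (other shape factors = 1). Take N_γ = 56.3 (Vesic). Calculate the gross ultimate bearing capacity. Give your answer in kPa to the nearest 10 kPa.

tan36° = 0.7265, so N_q = e^(π×0.7265)·tan²(63°) = 9.801 × 3.852 = 37.75.
N_c = (37.75 − 1)/tan36° = 50.59.
q = γ·D_f = 18.3 × 1.39 = 25.437 kPa.
γ' = 9.69 kN/m³; averaging over the depth B below the base, γ̄ = γ' + (d_w/B)(γ − γ') = 13.742 kN/m³.
c·N_c·s_c = 11 × 50.585 × 1.3 = 723.37 kPa
q·N_q = 25.437 × 37.752 = 960.31 kPa
0.5·γ·B·N_γ·s_γ = 0.5 × 13.742 × 3.4 × 56.3 × 0.8 = 1052.2 kPa
q_ult = 723.37 + 960.31 + 1052.2 = 2735.9 kPa.

q_ult ≈ 2740 kPa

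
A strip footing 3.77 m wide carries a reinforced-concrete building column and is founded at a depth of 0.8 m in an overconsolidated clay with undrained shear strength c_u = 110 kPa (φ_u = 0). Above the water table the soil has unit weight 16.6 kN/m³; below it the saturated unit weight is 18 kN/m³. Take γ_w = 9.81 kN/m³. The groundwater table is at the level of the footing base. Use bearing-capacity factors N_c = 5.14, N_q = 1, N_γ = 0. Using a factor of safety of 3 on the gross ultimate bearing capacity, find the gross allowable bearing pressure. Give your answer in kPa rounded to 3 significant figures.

Overburden at base level: q = 16.6 × 0.8 = 13.28 kPa.
Cohesion term c·N_c = 110 × 5.14 = 565.4 kPa; surcharge term q·N_q = 13.28 × 1 = 13.28 kPa.
q_ult = 565.4 + 13.28 = 578.68 kPa.
q_all = 578.68 / 3 = 192.89 kPa.

q_all ≈ 193 kPa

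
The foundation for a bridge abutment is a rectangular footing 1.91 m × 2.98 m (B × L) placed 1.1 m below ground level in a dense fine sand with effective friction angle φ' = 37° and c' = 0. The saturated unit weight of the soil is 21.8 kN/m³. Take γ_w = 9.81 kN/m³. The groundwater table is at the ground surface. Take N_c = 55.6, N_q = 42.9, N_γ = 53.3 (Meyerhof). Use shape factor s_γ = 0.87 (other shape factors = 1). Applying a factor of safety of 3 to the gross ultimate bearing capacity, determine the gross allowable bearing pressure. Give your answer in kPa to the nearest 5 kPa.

γ' = 21.8 − 9.81 = 11.99 kN/m³ (submerged throughout). q = 11.99 × 1.1 = 13.189 kPa; the same γ' applies in the ½γBN_γ term.
q·N_q = 13.189 × 42.9 = 565.81 kPa
0.5·γ·B·N_γ·s_γ = 0.5 × 11.99 × 1.91 × 53.3 × 0.87 = 530.97 kPa
q_ult = 565.81 + 530.97 = 1096.8 kPa.
q_all = q_ult / FS = 1096.8 / 3 = 365.59 kPa.

q_all ≈ 365 kPa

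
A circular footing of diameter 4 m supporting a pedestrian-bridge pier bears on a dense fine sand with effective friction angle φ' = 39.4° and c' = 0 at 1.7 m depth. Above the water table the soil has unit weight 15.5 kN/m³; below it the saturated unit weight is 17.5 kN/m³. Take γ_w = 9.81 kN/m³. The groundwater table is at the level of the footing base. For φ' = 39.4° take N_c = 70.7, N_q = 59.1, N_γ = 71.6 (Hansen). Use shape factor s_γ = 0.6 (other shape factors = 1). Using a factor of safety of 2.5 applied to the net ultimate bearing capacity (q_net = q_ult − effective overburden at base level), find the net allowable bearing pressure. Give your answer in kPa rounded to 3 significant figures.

Effective surcharge at the founding depth q = γ·D_f = 15.5 × 1.7 = 26.35 kPa.
The water table coincides with the base, so in the self-weight term γ → γ' = 7.69 kN/m³.
q_ult = q·N_q + 0.5·γ·B·N_γ·s_γ
     = 26.35 × 59.1 + 0.5 × 7.69 × 4 × 71.6 × 0.6
     = 1557.3 + 660.72 = 2218 kPa.
Net ultimate: q_net = 2218 − 26.35 = 2191.7 kPa.
q_all(net) = 2191.7 / 2.5 = 876.66 kPa.

q_all(net) ≈ 877 kPa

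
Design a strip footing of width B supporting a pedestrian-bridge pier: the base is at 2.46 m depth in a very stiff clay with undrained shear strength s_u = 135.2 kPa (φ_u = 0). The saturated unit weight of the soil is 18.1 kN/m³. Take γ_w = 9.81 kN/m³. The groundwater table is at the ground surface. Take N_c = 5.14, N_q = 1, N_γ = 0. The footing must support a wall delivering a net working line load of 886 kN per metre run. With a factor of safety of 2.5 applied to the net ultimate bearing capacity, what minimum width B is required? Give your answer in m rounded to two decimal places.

γ' = 18.1 − 9.81 = 8.29 kN/m³ (submerged throughout). q = 8.29 × 2.46 = 20.393 kPa.
c·N_c = 135.2 × 5.14 = 694.93 kPa
q·N_q = 20.393 × 1 = 20.393 kPa
q_ult = 694.93 + 20.393 = 715.32 kPa.
For φ = 0 the ½γBN_γ term vanishes, so q_ult is independent of B. q_net = 715.32 − 20.393 = 694.93 kPa; q_all(net) = 694.93/2.5 = 277.97 kPa.
Required width B = w / q_all(net) = 886 / 277.97 = 3.187 m.

B = 3.19 m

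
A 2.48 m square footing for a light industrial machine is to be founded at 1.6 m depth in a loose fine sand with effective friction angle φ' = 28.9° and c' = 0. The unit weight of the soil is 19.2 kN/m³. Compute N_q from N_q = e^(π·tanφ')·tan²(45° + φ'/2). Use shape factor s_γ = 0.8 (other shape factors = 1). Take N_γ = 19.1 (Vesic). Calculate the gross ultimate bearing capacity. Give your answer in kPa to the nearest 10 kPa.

q_ult ≈ 860 kPa

tan28.9° = 0.552, so N_q = e^(π×0.552)·tan²(59.45°) = 5.665 × 2.871 = 16.26.
q = γ·D_f = 19.2 × 1.6 = 30.72 kPa.
q·N_q = 30.72 × 16.261 = 499.54 kPa
0.5·γ·B·N_γ·s_γ = 0.5 × 19.2 × 2.48 × 19.1 × 0.8 = 363.79 kPa
q_ult = 499.54 + 363.79 = 863.32 kPa.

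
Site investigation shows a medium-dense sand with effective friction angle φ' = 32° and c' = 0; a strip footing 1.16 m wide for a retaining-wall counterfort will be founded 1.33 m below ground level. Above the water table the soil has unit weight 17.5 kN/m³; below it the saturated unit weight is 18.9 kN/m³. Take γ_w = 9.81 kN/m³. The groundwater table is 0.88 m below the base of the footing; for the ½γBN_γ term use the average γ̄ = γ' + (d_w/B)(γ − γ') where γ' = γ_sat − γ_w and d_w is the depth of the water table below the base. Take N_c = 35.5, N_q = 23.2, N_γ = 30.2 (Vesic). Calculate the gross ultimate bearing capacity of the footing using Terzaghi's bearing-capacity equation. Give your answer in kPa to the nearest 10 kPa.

q = γ·D_f = 17.5 × 1.33 = 23.275 kPa.
γ' = 9.09 kN/m³; averaging over the depth B below the base, γ̄ = γ' + (d_w/B)(γ − γ') = 15.47 kN/m³.
q·N_q = 23.275 × 23.2 = 539.98 kPa
0.5·γ·B·N_γ = 0.5 × 15.47 × 1.16 × 30.2 = 270.97 kPa
q_ult = 539.98 + 270.97 = 810.95 kPa.

q_ult ≈ 810 kPa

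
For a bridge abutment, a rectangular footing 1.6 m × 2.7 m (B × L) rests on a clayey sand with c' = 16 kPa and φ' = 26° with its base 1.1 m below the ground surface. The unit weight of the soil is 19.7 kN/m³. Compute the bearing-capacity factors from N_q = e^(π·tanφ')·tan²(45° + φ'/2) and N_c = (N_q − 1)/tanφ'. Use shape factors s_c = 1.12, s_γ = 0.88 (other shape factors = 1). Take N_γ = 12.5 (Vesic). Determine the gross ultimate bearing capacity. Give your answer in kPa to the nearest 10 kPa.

q_ult ≈ 830 kPa

tan26° = 0.4877, so N_q = e^(π×0.4877)·tan²(58°) = 4.629 × 2.561 = 11.85.
N_c = (11.85 − 1)/tan26° = 22.25.
Overburden at base level: q = 19.7 × 1.1 = 21.67 kPa.
Cohesion term c·N_c·s_c = 16 × 22.254 × 1.12 = 398.8 kPa; surcharge term q·N_q = 21.67 × 11.854 = 256.88 kPa; self-weight term 0.5·γ·B·N_γ·s_γ = 0.5 × 19.7 × 1.6 × 12.5 × 0.88 = 173.36 kPa.
q_ult = 398.8 + 256.88 + 173.36 = 829.04 kPa.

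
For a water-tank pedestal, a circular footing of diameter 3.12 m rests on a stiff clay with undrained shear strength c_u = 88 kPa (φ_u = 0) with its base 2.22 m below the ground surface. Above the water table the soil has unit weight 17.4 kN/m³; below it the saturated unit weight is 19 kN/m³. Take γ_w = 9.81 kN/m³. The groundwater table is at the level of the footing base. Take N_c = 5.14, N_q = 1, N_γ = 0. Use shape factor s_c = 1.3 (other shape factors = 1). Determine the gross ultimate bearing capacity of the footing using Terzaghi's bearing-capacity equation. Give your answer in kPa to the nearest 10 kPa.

q_ult ≈ 630 kPa

Overburden at base level: q = 17.4 × 2.22 = 38.628 kPa.
Cohesion term c·N_c·s_c = 88 × 5.14 × 1.3 = 588.02 kPa; surcharge term q·N_q = 38.628 × 1 = 38.628 kPa.
q_ult = 588.02 + 38.628 = 626.64 kPa.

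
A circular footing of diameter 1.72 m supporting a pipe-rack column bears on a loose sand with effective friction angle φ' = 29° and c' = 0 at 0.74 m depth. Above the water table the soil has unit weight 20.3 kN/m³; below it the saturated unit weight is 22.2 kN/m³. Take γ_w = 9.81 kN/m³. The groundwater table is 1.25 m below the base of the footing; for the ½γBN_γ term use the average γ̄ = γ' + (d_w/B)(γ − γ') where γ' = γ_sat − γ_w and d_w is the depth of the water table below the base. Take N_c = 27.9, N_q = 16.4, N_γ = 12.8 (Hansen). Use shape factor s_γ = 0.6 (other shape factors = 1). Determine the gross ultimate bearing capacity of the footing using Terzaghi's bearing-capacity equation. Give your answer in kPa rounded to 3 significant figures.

q_ult ≈ 366 kPa

q = γ·D_f = 20.3 × 0.74 = 15.022 kPa.
γ' = 12.39 kN/m³; averaging over the depth B below the base, γ̄ = γ' + (d_w/B)(γ − γ') = 18.139 kN/m³.
q·N_q = 15.022 × 16.4 = 246.36 kPa
0.5·γ·B·N_γ·s_γ = 0.5 × 18.139 × 1.72 × 12.8 × 0.6 = 119.8 kPa
q_ult = 246.36 + 119.8 = 366.16 kPa.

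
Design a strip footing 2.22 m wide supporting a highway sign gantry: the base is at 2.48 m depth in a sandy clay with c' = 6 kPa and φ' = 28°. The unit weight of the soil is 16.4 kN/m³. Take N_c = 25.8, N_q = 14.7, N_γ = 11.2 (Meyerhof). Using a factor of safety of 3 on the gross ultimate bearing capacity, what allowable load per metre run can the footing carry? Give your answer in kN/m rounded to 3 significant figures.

≈ 708 kN/m

Effective surcharge at the founding depth q = γ·D_f = 16.4 × 2.48 = 40.672 kPa.
q_ult = c·N_c + q·N_q + 0.5·γ·B·N_γ
     = 6 × 25.8 + 40.672 × 14.7 + 0.5 × 16.4 × 2.22 × 11.2
     = 154.8 + 597.88 + 203.88 = 956.56 kPa.
Gross allowable pressure q_all = 956.56 / 3 = 318.85 kPa.
Allowable wall load = q_all × B = 318.85 × 2.22 = 707.86 kN per metre run.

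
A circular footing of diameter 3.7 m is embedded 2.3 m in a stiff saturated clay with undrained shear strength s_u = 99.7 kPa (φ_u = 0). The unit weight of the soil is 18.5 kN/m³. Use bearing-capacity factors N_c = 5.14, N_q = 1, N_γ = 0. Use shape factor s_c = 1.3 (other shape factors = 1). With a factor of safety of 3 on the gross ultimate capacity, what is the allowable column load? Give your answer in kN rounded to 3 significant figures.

P_all ≈ 2540 kN

Effective surcharge at the founding depth q = γ·D_f = 18.5 × 2.3 = 42.55 kPa.
q_ult = c·N_c·s_c + q·N_q
     = 99.7 × 5.14 × 1.3 + 42.55 × 1
     = 666.2 + 42.55 = 708.75 kPa.
Gross allowable pressure q_all = 708.75 / 3 = 236.25 kPa.
Footing area = 10.7521 m², so allowable column load = 236.25 × 10.7521 = 2540.2 kN.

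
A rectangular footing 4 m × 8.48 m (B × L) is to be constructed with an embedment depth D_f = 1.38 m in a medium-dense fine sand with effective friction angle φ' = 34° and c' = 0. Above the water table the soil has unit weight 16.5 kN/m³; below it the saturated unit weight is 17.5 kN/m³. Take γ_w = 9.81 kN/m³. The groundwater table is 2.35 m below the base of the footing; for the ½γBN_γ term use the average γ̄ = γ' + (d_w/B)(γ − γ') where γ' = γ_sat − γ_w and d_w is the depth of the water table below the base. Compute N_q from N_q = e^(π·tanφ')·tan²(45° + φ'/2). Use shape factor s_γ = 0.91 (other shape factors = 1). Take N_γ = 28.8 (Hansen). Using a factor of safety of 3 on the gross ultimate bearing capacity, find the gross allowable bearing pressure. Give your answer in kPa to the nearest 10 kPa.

N_q = e^(π·tan34°)·tan²(62°) = 29.44.
Effective surcharge at the founding depth q = γ·D_f = 16.5 × 1.38 = 22.77 kPa.
With d_w = 2.35 m < B, γ̄ = 7.69 + (2.35/4) × (16.5 − 7.69) = 12.866 kN/m³.
q_ult = q·N_q + 0.5·γ·B·N_γ·s_γ
     = 22.77 × 29.44 + 0.5 × 12.866 × 4 × 28.8 × 0.91
     = 670.34 + 674.38 = 1344.7 kPa.
q_all = 1344.7 / 3 = 448.24 kPa.

q_all ≈ 450 kPa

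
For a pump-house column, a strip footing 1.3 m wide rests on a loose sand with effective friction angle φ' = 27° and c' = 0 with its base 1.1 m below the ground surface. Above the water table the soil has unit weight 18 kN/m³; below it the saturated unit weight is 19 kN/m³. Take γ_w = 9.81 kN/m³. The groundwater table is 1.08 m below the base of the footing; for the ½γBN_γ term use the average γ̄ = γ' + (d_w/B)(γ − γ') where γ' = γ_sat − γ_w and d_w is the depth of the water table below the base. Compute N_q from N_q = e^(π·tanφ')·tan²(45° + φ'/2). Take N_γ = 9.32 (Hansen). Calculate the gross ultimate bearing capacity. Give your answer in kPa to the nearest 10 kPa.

tan27° = 0.5095, so N_q = e^(π×0.5095)·tan²(58.5°) = 4.957 × 2.663 = 13.2.
q = γ·D_f = 18 × 1.1 = 19.8 kPa.
γ' = 9.19 kN/m³; averaging over the depth B below the base, γ̄ = γ' + (d_w/B)(γ − γ') = 16.509 kN/m³.
q·N_q = 19.8 × 13.199 = 261.34 kPa
0.5·γ·B·N_γ = 0.5 × 16.509 × 1.3 × 9.32 = 100.01 kPa
q_ult = 261.34 + 100.01 = 361.36 kPa.

q_ult ≈ 360 kPa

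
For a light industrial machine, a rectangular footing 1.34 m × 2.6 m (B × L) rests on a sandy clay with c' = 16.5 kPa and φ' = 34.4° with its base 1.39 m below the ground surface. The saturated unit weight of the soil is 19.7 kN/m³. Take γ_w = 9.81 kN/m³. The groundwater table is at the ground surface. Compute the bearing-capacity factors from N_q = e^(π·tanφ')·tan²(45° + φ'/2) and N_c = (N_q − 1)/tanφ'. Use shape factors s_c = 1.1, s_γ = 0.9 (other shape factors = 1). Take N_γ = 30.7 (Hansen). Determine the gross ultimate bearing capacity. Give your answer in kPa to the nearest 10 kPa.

tan34.4° = 0.6847, so N_q = e^(π×0.6847)·tan²(62.2°) = 8.594 × 3.597 = 30.92.
N_c = (30.92 − 1)/tan34.4° = 43.69.
γ' = 19.7 − 9.81 = 9.89 kN/m³ (submerged throughout). q = 9.89 × 1.39 = 13.747 kPa; the same γ' applies in the ½γBN_γ term.
c·N_c·s_c = 16.5 × 43.692 × 1.1 = 793.01 kPa
q·N_q = 13.747 × 30.917 = 425.01 kPa
0.5·γ·B·N_γ·s_γ = 0.5 × 9.89 × 1.34 × 30.7 × 0.9 = 183.08 kPa
q_ult = 793.01 + 425.01 + 183.08 = 1401.1 kPa.

q_ult ≈ 1400 kPa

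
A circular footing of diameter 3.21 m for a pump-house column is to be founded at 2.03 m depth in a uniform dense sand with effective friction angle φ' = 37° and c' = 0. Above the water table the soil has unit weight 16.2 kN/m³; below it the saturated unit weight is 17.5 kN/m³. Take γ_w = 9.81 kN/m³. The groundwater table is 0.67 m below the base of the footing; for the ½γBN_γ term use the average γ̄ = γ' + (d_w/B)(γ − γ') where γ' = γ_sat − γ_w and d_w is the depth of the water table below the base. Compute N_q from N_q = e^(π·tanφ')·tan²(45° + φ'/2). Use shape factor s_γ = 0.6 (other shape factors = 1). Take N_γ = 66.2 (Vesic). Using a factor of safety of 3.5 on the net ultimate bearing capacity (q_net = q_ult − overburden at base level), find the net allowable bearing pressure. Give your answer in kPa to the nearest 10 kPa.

q_all(net) ≈ 570 kPa

N_q = e^(π·tan37°)·tan²(63.5°) = 42.92.
q = γ·D_f = 16.2 × 2.03 = 32.886 kPa.
γ' = 7.69 kN/m³; averaging over the depth B below the base, γ̄ = γ' + (d_w/B)(γ − γ') = 9.4662 kN/m³.
q·N_q = 32.886 × 42.92 = 1411.5 kPa
0.5·γ·B·N_γ·s_γ = 0.5 × 9.4662 × 3.21 × 66.2 × 0.6 = 603.48 kPa
q_ult = 1411.5 + 603.48 = 2014.9 kPa.
q_net = 2014.9 − 32.886 = 1982.1 kPa.
q_all(net) = 1982.1 / 3.5 = 566.3 kPa.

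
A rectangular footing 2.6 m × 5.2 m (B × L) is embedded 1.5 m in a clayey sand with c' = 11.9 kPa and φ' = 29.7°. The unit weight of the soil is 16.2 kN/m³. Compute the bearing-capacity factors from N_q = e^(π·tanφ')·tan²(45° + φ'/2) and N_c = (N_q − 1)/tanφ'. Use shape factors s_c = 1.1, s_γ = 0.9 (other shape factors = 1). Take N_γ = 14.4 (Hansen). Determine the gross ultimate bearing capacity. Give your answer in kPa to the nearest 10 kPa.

tan29.7° = 0.5704, so N_q = e^(π×0.5704)·tan²(59.85°) = 6.001 × 2.964 = 17.79.
N_c = (17.79 − 1)/tan29.7° = 29.43.
q = γ·D_f = 16.2 × 1.5 = 24.3 kPa.
c·N_c·s_c = 11.9 × 29.431 × 1.1 = 385.25 kPa
q·N_q = 24.3 × 17.787 = 432.23 kPa
0.5·γ·B·N_γ·s_γ = 0.5 × 16.2 × 2.6 × 14.4 × 0.9 = 272.94 kPa
q_ult = 385.25 + 432.23 + 272.94 = 1090.4 kPa.

q_ult ≈ 1090 kPa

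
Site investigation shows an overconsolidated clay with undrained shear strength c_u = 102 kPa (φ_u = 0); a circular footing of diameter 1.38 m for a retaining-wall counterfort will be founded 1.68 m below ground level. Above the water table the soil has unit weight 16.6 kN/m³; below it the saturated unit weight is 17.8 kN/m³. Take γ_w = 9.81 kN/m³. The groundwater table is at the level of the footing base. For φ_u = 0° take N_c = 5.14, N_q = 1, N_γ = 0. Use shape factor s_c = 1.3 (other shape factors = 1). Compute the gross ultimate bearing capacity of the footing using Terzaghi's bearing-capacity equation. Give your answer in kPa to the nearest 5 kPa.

q_ult ≈ 710 kPa

q = γ·D_f = 16.6 × 1.68 = 27.888 kPa.
c·N_c·s_c = 102 × 5.14 × 1.3 = 681.56 kPa
q·N_q = 27.888 × 1 = 27.888 kPa
q_ult = 681.56 + 27.888 = 709.45 kPa.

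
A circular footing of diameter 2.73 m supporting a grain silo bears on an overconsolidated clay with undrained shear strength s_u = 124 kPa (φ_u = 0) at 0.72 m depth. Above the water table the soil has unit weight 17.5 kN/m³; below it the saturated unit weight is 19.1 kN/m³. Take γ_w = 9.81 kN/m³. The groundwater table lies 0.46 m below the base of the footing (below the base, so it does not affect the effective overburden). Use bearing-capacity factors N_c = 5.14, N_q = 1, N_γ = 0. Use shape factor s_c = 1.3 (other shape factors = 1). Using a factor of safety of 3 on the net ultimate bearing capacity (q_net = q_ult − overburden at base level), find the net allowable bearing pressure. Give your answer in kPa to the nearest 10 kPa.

q_all(net) ≈ 280 kPa

Overburden at base level: q = 17.5 × 0.72 = 12.6 kPa.
Cohesion term c·N_c·s_c = 124 × 5.14 × 1.3 = 828.57 kPa; surcharge term q·N_q = 12.6 × 1 = 12.6 kPa.
q_ult = 828.57 + 12.6 = 841.17 kPa.
q_net = 841.17 − 12.6 = 828.57 kPa.
q_all(net) = 828.57 / 3 = 276.19 kPa.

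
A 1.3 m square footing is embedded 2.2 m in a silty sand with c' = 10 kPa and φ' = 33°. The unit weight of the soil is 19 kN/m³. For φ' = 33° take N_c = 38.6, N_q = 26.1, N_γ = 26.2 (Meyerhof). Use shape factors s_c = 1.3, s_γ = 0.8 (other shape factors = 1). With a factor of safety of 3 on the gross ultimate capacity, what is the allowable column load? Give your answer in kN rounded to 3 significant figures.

P_all ≈ 1040 kN

q = γ·D_f = 19 × 2.2 = 41.8 kPa.
c·N_c·s_c = 10 × 38.6 × 1.3 = 501.8 kPa
q·N_q = 41.8 × 26.1 = 1091 kPa
0.5·γ·B·N_γ·s_γ = 0.5 × 19 × 1.3 × 26.2 × 0.8 = 258.86 kPa
q_ult = 501.8 + 1091 + 258.86 = 1851.6 kPa.
Gross allowable pressure q_all = 1851.6 / 3 = 617.21 kPa.
Footing area = 1.69 m², so allowable column load = 617.21 × 1.69 = 1043.1 kN.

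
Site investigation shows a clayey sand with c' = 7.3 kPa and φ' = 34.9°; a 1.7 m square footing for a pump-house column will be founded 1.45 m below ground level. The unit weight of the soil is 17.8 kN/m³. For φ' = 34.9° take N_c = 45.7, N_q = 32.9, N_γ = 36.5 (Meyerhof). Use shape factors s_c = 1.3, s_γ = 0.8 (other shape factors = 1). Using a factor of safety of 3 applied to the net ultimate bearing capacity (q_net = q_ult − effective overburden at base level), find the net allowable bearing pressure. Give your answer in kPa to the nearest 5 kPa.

q_all(net) ≈ 565 kPa

Effective surcharge at the founding depth q = γ·D_f = 17.8 × 1.45 = 25.81 kPa.
q_ult = c·N_c·s_c + q·N_q + 0.5·γ·B·N_γ·s_γ
     = 7.3 × 45.7 × 1.3 + 25.81 × 32.9 + 0.5 × 17.8 × 1.7 × 36.5 × 0.8
     = 433.69 + 849.15 + 441.8 = 1724.6 kPa.
Net ultimate: q_net = 1724.6 − 25.81 = 1698.8 kPa.
q_all(net) = 1698.8 / 3 = 566.28 kPa.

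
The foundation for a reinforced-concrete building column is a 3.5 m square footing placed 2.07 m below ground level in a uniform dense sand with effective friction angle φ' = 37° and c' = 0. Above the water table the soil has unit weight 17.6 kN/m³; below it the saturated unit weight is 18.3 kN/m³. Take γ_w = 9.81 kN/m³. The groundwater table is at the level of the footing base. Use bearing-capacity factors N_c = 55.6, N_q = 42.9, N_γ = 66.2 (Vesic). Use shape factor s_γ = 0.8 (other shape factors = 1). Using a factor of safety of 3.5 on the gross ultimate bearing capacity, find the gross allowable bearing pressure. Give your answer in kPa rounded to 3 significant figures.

q_all ≈ 671 kPa

Effective surcharge at the founding depth q = γ·D_f = 17.6 × 2.07 = 36.432 kPa.
The water table coincides with the base, so in the self-weight term γ → γ' = 8.49 kN/m³.
q_ult = q·N_q + 0.5·γ·B·N_γ·s_γ
     = 36.432 × 42.9 + 0.5 × 8.49 × 3.5 × 66.2 × 0.8
     = 1562.9 + 786.85 = 2349.8 kPa.
q_all = 2349.8 / 3.5 = 671.37 kPa.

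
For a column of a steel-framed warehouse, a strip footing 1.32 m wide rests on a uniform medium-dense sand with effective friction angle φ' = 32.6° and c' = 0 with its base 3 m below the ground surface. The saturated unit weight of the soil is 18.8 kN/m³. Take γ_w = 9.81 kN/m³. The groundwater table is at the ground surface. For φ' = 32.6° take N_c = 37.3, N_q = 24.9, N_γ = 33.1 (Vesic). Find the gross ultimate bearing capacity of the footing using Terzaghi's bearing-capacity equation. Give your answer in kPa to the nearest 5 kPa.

q_ult ≈ 870 kPa

With the water table at the surface the whole profile is submerged: γ' = 18.8 − 9.81 = 8.99 kN/m³, so q = γ'·D_f = 26.97 kPa; the same γ' applies in the ½γBN_γ term.
q_ult = q·N_q + 0.5·γ·B·N_γ
     = 26.97 × 24.9 + 0.5 × 8.99 × 1.32 × 33.1
     = 671.55 + 196.4 = 867.95 kPa.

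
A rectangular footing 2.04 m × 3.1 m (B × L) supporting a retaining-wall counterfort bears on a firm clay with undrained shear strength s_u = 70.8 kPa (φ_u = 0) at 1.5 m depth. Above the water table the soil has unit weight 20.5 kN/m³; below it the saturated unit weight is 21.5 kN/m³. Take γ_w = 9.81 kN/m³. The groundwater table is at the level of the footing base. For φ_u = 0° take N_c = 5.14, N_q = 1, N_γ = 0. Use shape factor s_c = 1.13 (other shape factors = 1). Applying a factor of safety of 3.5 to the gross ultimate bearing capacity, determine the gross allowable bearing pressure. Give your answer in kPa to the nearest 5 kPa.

q_all ≈ 125 kPa

Effective surcharge at the founding depth q = γ·D_f = 20.5 × 1.5 = 30.75 kPa.
q_ult = c·N_c·s_c + q·N_q
     = 70.8 × 5.14 × 1.13 + 30.75 × 1
     = 411.22 + 30.75 = 441.97 kPa.
q_all = q_ult / FS = 441.97 / 3.5 = 126.28 kPa.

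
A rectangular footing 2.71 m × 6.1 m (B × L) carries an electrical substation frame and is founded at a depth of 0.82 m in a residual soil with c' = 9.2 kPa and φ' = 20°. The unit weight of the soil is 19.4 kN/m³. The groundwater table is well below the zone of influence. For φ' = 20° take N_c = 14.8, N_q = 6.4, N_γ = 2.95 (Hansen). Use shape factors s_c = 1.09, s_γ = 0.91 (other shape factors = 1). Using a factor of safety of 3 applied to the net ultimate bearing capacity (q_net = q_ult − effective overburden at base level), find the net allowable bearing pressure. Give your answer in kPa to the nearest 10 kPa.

Effective surcharge at the founding depth q = γ·D_f = 19.4 × 0.82 = 15.908 kPa.
q_ult = c·N_c·s_c + q·N_q + 0.5·γ·B·N_γ·s_γ
     = 9.2 × 14.8 × 1.09 + 15.908 × 6.4 + 0.5 × 19.4 × 2.71 × 2.95 × 0.91
     = 148.41 + 101.81 + 70.567 = 320.79 kPa.
Net ultimate: q_net = 320.79 − 15.908 = 304.89 kPa.
q_all(net) = 304.89 / 3 = 101.63 kPa.

q_all(net) ≈ 100 kPa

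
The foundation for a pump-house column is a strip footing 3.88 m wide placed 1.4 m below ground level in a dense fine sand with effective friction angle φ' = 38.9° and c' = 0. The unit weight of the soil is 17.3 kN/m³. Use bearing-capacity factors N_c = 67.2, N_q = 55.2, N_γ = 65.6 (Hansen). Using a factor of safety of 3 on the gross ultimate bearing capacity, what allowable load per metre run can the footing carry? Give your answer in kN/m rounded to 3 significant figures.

q = γ·D_f = 17.3 × 1.4 = 24.22 kPa.
q·N_q = 24.22 × 55.2 = 1336.9 kPa
0.5·γ·B·N_γ = 0.5 × 17.3 × 3.88 × 65.6 = 2201.7 kPa
q_ult = 1336.9 + 2201.7 = 3538.6 kPa.
Gross allowable pressure q_all = 3538.6 / 3 = 1179.5 kPa.
Allowable wall load = q_all × B = 1179.5 × 3.88 = 4576.6 kN per metre run.

≈ 4580 kN/m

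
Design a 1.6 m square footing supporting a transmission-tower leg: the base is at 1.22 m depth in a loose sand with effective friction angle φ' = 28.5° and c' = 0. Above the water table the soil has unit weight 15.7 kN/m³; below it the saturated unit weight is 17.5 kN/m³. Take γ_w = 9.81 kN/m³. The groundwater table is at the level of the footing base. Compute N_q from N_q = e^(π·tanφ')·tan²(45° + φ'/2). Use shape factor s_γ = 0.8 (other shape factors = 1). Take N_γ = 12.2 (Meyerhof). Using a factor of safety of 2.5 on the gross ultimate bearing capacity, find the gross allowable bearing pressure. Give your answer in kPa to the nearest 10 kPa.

N_q = e^(π·tan28.5°)·tan²(59.25°) = 15.55.
Effective surcharge at the founding depth q = γ·D_f = 15.7 × 1.22 = 19.154 kPa.
The water table coincides with the base, so in the self-weight term γ → γ' = 7.69 kN/m³.
q_ult = q·N_q + 0.5·γ·B·N_γ·s_γ
     = 19.154 × 15.554 + 0.5 × 7.69 × 1.6 × 12.2 × 0.8
     = 297.93 + 60.044 = 357.97 kPa.
q_all = 357.97 / 2.5 = 143.19 kPa.

q_all ≈ 140 kPa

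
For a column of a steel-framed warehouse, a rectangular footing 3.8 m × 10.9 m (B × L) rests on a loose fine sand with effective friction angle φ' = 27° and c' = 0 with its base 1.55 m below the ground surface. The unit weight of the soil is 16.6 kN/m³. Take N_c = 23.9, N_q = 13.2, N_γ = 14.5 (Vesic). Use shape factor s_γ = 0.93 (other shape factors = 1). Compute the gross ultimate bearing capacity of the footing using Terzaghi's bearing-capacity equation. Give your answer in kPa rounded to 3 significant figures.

q_ult ≈ 765 kPa

q = γ·D_f = 16.6 × 1.55 = 25.73 kPa.
q·N_q = 25.73 × 13.2 = 339.64 kPa
0.5·γ·B·N_γ·s_γ = 0.5 × 16.6 × 3.8 × 14.5 × 0.93 = 425.32 kPa
q_ult = 339.64 + 425.32 = 764.95 kPa.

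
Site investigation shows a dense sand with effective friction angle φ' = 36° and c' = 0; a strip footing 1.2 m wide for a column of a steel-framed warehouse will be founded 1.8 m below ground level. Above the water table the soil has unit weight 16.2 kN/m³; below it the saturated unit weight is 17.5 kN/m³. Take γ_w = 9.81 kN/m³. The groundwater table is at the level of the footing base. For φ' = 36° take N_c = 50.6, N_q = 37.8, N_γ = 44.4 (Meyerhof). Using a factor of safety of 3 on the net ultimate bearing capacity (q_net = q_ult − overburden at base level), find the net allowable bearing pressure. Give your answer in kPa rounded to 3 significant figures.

q_all(net) ≈ 426 kPa

q = γ·D_f = 16.2 × 1.8 = 29.16 kPa.
For the ½γBN_γ term take γ' = 17.5 − 9.81 = 7.69 kN/m³ (soil below base is submerged).
q·N_q = 29.16 × 37.8 = 1102.2 kPa
0.5·γ·B·N_γ = 0.5 × 7.69 × 1.2 × 44.4 = 204.86 kPa
q_ult = 1102.2 + 204.86 = 1307.1 kPa.
q_net = 1307.1 − 29.16 = 1277.9 kPa.
q_all(net) = 1277.9 / 3 = 425.98 kPa.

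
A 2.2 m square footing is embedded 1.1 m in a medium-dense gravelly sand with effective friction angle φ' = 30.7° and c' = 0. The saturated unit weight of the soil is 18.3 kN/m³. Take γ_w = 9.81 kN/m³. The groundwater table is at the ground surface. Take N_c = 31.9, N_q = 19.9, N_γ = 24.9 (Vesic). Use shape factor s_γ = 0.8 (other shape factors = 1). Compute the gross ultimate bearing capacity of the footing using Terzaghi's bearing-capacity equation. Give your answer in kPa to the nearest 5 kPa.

q_ult ≈ 370 kPa

γ' = 18.3 − 9.81 = 8.49 kN/m³ (submerged throughout). q = 8.49 × 1.1 = 9.339 kPa; the same γ' applies in the ½γBN_γ term.
q·N_q = 9.339 × 19.9 = 185.85 kPa
0.5·γ·B·N_γ·s_γ = 0.5 × 8.49 × 2.2 × 24.9 × 0.8 = 186.03 kPa
q_ult = 185.85 + 186.03 = 371.88 kPa.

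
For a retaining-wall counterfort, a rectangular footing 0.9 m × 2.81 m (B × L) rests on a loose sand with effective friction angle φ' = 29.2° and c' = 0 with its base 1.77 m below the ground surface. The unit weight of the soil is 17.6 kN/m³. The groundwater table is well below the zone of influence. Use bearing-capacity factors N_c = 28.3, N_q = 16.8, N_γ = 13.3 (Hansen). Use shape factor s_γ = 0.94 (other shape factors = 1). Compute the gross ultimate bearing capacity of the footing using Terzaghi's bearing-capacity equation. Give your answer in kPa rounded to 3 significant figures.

q_ult ≈ 622 kPa

q = γ·D_f = 17.6 × 1.77 = 31.152 kPa.
q·N_q = 31.152 × 16.8 = 523.35 kPa
0.5·γ·B·N_γ·s_γ = 0.5 × 17.6 × 0.9 × 13.3 × 0.94 = 99.016 kPa
q_ult = 523.35 + 99.016 = 622.37 kPa.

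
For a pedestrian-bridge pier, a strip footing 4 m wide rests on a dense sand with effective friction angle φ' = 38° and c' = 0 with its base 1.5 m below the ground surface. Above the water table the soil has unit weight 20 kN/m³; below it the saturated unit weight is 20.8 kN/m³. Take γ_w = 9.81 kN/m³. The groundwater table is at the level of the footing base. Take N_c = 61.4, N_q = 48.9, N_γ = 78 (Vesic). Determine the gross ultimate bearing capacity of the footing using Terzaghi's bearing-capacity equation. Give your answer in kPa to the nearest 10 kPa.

Overburden at base level: q = 20 × 1.5 = 30 kPa.
Below the base the soil is submerged, so the ½γBN_γ term uses γ' = 20.8 − 9.81 = 10.99 kN/m³.
Surcharge term q·N_q = 30 × 48.9 = 1467 kPa; self-weight term 0.5·γ·B·N_γ = 0.5 × 10.99 × 4 × 78 = 1714.4 kPa.
q_ult = 1467 + 1714.4 = 3181.4 kPa.

q_ult ≈ 3180 kPa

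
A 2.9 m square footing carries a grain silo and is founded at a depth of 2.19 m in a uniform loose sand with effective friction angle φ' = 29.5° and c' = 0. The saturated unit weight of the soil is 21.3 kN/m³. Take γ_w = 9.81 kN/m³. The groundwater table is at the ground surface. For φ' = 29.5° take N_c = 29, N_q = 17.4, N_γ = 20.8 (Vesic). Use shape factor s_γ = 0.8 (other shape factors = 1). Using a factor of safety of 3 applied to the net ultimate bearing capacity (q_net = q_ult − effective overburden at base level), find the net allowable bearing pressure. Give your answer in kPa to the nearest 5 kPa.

γ' = 21.3 − 9.81 = 11.49 kN/m³ (submerged throughout). q = 11.49 × 2.19 = 25.163 kPa; the same γ' applies in the ½γBN_γ term.
q·N_q = 25.163 × 17.4 = 437.84 kPa
0.5·γ·B·N_γ·s_γ = 0.5 × 11.49 × 2.9 × 20.8 × 0.8 = 277.23 kPa
q_ult = 437.84 + 277.23 = 715.07 kPa.
Net ultimate: q_net = 715.07 − 25.163 = 689.91 kPa.
q_all(net) = 689.91 / 3 = 229.97 kPa.

q_all(net) ≈ 230 kPa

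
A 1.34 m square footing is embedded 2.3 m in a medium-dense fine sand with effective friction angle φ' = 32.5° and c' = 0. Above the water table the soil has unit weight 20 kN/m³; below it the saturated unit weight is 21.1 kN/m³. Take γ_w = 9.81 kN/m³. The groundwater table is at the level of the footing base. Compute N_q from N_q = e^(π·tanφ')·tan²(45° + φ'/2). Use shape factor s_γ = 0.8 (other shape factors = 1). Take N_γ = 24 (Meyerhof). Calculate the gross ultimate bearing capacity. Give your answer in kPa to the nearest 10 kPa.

q_ult ≈ 1280 kPa

tan32.5° = 0.6371, so N_q = e^(π×0.6371)·tan²(61.25°) = 7.4 × 3.322 = 24.58.
q = γ·D_f = 20 × 2.3 = 46 kPa.
For the ½γBN_γ term take γ' = 21.1 − 9.81 = 11.29 kN/m³ (soil below base is submerged).
q·N_q = 46 × 24.585 = 1130.9 kPa
0.5·γ·B·N_γ·s_γ = 0.5 × 11.29 × 1.34 × 24 × 0.8 = 145.23 kPa
q_ult = 1130.9 + 145.23 = 1276.1 kPa.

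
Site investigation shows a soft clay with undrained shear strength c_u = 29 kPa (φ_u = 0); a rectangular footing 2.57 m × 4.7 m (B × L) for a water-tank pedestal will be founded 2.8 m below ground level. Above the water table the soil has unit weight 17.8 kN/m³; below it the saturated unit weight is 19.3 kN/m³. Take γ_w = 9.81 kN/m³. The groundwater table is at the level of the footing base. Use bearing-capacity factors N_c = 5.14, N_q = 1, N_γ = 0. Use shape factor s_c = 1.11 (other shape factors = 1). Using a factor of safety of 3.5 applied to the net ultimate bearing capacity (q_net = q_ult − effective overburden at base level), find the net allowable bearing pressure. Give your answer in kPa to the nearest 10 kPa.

Overburden at base level: q = 17.8 × 2.8 = 49.84 kPa.
Cohesion term c·N_c·s_c = 29 × 5.14 × 1.11 = 165.46 kPa; surcharge term q·N_q = 49.84 × 1 = 49.84 kPa.
q_ult = 165.46 + 49.84 = 215.3 kPa.
Net ultimate: q_net = 215.3 − 49.84 = 165.46 kPa.
q_all(net) = 165.46 / 3.5 = 47.273 kPa.

q_all(net) ≈ 50 kPa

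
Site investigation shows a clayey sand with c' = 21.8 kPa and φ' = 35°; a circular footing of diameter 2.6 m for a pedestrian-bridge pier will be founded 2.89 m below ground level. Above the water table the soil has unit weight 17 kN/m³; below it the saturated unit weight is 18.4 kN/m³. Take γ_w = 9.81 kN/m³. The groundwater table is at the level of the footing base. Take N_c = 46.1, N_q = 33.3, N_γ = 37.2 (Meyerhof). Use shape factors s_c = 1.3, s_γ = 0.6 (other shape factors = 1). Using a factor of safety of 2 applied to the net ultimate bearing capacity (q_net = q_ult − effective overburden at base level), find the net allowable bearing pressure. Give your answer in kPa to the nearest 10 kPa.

Overburden at base level: q = 17 × 2.89 = 49.13 kPa.
Below the base the soil is submerged, so the ½γBN_γ term uses γ' = 18.4 − 9.81 = 8.59 kN/m³.
Cohesion term c·N_c·s_c = 21.8 × 46.1 × 1.3 = 1306.5 kPa; surcharge term q·N_q = 49.13 × 33.3 = 1636 kPa; self-weight term 0.5·γ·B·N_γ·s_γ = 0.5 × 8.59 × 2.6 × 37.2 × 0.6 = 249.25 kPa.
q_ult = 1306.5 + 1636 + 249.25 = 3191.8 kPa.
Net ultimate: q_net = 3191.8 − 49.13 = 3142.6 kPa.
q_all(net) = 3142.6 / 2 = 1571.3 kPa.

q_all(net) ≈ 1570 kPa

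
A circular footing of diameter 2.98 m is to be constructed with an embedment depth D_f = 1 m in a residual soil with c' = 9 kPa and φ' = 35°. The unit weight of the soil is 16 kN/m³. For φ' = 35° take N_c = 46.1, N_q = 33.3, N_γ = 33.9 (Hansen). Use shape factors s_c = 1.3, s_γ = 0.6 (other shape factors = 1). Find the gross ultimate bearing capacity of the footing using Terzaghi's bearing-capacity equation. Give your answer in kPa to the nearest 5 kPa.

Effective surcharge at the founding depth q = γ·D_f = 16 × 1 = 16 kPa.
q_ult = c·N_c·s_c + q·N_q + 0.5·γ·B·N_γ·s_γ
     = 9 × 46.1 × 1.3 + 16 × 33.3 + 0.5 × 16 × 2.98 × 33.9 × 0.6
     = 539.37 + 532.8 + 484.91 = 1557.1 kPa.

q_ult ≈ 1555 kPa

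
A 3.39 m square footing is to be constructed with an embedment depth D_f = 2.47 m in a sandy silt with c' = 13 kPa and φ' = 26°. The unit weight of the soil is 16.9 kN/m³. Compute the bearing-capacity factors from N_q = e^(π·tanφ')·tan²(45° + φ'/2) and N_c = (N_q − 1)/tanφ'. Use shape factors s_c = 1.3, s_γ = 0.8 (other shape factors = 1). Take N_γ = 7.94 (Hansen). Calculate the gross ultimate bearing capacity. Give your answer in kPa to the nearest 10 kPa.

q_ult ≈ 1050 kPa

tan26° = 0.4877, so N_q = e^(π×0.4877)·tan²(58°) = 4.629 × 2.561 = 11.85.
N_c = (11.85 − 1)/tan26° = 22.25.
Overburden at base level: q = 16.9 × 2.47 = 41.743 kPa.
Cohesion term c·N_c·s_c = 13 × 22.254 × 1.3 = 376.1 kPa; surcharge term q·N_q = 41.743 × 11.854 = 494.83 kPa; self-weight term 0.5·γ·B·N_γ·s_γ = 0.5 × 16.9 × 3.39 × 7.94 × 0.8 = 181.96 kPa.
q_ult = 376.1 + 494.83 + 181.96 = 1052.9 kPa.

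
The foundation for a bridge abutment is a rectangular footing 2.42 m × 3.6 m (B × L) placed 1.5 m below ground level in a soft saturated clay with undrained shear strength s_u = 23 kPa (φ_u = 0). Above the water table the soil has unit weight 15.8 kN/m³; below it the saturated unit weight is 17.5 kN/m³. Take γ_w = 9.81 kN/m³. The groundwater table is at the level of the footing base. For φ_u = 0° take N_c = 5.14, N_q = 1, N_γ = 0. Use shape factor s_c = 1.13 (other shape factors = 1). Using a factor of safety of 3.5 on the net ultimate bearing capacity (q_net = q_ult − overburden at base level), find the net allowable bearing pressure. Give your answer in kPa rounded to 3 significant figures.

q_all(net) ≈ 38.2 kPa

Overburden at base level: q = 15.8 × 1.5 = 23.7 kPa.
Cohesion term c·N_c·s_c = 23 × 5.14 × 1.13 = 133.59 kPa; surcharge term q·N_q = 23.7 × 1 = 23.7 kPa.
q_ult = 133.59 + 23.7 = 157.29 kPa.
q_net = 157.29 − 23.7 = 133.59 kPa.
q_all(net) = 133.59 / 3.5 = 38.168 kPa.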